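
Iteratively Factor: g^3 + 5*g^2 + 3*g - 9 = (g - 1)*(g^2 + 6*g + 9) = (g - 1)*(g + 3)*(g + 3)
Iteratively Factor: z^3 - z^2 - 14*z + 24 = (z - 2)*(z^2 + z - 12) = (z - 2)*(z + 4)*(z - 3)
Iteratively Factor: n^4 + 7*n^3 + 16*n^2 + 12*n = (n)*(n^3 + 7*n^2 + 16*n + 12) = n*(n + 2)*(n^2 + 5*n + 6) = n*(n + 2)^2*(n + 3)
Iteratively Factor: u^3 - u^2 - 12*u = (u - 4)*(u^2 + 3*u) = u*(u - 4)*(u + 3)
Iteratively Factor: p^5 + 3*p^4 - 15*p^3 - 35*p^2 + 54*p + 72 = (p - 2)*(p^4 + 5*p^3 - 5*p^2 - 45*p - 36) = (p - 3)*(p - 2)*(p^3 + 8*p^2 + 19*p + 12) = (p - 3)*(p - 2)*(p + 4)*(p^2 + 4*p + 3) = (p - 3)*(p - 2)*(p + 3)*(p + 4)*(p + 1)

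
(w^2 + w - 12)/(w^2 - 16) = (w - 3)/(w - 4)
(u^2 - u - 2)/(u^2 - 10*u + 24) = (u^2 - u - 2)/(u^2 - 10*u + 24)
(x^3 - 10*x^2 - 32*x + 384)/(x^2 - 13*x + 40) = (x^2 - 2*x - 48)/(x - 5)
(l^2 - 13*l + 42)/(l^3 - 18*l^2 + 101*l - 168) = (l - 6)/(l^2 - 11*l + 24)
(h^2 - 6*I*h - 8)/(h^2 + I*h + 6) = (h - 4*I)/(h + 3*I)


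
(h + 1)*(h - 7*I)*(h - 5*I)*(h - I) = h^4 + h^3 - 13*I*h^3 - 47*h^2 - 13*I*h^2 - 47*h + 35*I*h + 35*I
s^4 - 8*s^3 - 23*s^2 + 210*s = s*(s - 7)*(s - 6)*(s + 5)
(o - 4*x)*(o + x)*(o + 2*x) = o^3 - o^2*x - 10*o*x^2 - 8*x^3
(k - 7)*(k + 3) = k^2 - 4*k - 21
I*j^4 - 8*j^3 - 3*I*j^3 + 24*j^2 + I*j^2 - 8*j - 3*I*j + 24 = (j - 3)*(j + I)*(j + 8*I)*(I*j + 1)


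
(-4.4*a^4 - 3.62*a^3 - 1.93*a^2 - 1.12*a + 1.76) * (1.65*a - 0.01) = -7.26*a^5 - 5.929*a^4 - 3.1483*a^3 - 1.8287*a^2 + 2.9152*a - 0.0176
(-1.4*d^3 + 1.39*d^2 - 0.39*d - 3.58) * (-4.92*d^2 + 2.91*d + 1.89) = 6.888*d^5 - 10.9128*d^4 + 3.3177*d^3 + 19.1058*d^2 - 11.1549*d - 6.7662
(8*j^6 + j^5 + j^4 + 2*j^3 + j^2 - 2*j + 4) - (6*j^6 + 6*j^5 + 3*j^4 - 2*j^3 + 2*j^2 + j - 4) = 2*j^6 - 5*j^5 - 2*j^4 + 4*j^3 - j^2 - 3*j + 8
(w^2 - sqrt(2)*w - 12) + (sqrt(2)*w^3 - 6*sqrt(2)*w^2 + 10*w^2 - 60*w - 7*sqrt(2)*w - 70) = sqrt(2)*w^3 - 6*sqrt(2)*w^2 + 11*w^2 - 60*w - 8*sqrt(2)*w - 82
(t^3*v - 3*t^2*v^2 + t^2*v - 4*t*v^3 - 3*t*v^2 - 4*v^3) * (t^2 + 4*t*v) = t^5*v + t^4*v^2 + t^4*v - 16*t^3*v^3 + t^3*v^2 - 16*t^2*v^4 - 16*t^2*v^3 - 16*t*v^4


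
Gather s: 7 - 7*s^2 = 7 - 7*s^2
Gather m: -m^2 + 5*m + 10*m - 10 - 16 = -m^2 + 15*m - 26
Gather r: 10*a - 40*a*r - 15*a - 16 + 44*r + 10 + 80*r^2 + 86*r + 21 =-5*a + 80*r^2 + r*(130 - 40*a) + 15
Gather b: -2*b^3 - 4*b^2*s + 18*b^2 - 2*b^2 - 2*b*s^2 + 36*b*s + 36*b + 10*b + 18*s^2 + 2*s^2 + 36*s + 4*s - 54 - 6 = -2*b^3 + b^2*(16 - 4*s) + b*(-2*s^2 + 36*s + 46) + 20*s^2 + 40*s - 60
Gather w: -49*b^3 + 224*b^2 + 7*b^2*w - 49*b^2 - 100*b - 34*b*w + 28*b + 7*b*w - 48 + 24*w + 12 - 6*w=-49*b^3 + 175*b^2 - 72*b + w*(7*b^2 - 27*b + 18) - 36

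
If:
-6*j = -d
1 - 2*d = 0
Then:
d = 1/2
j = 1/12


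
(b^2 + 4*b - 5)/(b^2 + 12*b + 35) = (b - 1)/(b + 7)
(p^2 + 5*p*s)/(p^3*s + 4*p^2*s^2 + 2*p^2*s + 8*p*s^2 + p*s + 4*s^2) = p*(p + 5*s)/(s*(p^3 + 4*p^2*s + 2*p^2 + 8*p*s + p + 4*s))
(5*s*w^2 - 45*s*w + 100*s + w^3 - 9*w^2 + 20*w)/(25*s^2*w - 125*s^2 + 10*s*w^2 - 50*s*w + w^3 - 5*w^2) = (w - 4)/(5*s + w)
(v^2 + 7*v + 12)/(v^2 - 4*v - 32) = (v + 3)/(v - 8)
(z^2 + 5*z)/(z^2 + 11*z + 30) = z/(z + 6)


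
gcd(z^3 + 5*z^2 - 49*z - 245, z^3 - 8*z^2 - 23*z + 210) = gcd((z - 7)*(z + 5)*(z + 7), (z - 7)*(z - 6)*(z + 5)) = z^2 - 2*z - 35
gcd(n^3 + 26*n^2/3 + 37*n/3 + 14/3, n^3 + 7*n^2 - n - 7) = n^2 + 8*n + 7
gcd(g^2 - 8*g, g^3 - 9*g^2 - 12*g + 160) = g - 8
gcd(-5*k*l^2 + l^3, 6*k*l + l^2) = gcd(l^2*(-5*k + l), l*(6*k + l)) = l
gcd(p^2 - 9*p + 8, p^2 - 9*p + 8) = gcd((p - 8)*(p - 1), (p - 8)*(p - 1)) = p^2 - 9*p + 8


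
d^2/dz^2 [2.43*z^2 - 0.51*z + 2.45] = 4.86000000000000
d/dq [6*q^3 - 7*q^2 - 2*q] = 18*q^2 - 14*q - 2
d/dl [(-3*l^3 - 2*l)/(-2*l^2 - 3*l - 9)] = (6*l^4 + 18*l^3 + 77*l^2 + 18)/(4*l^4 + 12*l^3 + 45*l^2 + 54*l + 81)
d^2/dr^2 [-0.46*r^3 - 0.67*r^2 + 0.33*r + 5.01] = -2.76*r - 1.34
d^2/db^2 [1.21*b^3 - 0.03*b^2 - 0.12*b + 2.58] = 7.26*b - 0.06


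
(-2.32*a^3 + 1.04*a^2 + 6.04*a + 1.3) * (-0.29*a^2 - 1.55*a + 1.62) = 0.6728*a^5 + 3.2944*a^4 - 7.122*a^3 - 8.0542*a^2 + 7.7698*a + 2.106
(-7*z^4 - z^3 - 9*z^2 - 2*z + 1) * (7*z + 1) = -49*z^5 - 14*z^4 - 64*z^3 - 23*z^2 + 5*z + 1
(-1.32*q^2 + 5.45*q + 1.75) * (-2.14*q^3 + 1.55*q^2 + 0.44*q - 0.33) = 2.8248*q^5 - 13.709*q^4 + 4.1217*q^3 + 5.5461*q^2 - 1.0285*q - 0.5775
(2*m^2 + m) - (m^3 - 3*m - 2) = -m^3 + 2*m^2 + 4*m + 2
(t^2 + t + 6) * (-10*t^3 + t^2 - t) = -10*t^5 - 9*t^4 - 60*t^3 + 5*t^2 - 6*t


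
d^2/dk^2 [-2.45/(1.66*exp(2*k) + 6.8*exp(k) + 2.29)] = (-2.45*(3.32*exp(k) + 6.8)*(6.64*exp(k) + 13.6)*exp(k) + (16.268*exp(k) + 16.66)*(1.66*exp(2*k) + 6.8*exp(k) + 2.29))*exp(k)/(1.66*exp(2*k) + 6.8*exp(k) + 2.29)^3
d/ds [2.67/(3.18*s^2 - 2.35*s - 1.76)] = (6.2745 - 16.9812*s)/(-3.18*s^2 + 2.35*s + 1.76)^2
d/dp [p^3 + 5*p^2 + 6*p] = 3*p^2 + 10*p + 6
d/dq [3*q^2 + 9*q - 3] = 6*q + 9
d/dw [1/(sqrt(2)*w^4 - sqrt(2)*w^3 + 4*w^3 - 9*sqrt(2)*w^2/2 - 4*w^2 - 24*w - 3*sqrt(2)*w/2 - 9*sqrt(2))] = 2*(-8*sqrt(2)*w^3 - 24*w^2 + 6*sqrt(2)*w^2 + 16*w + 18*sqrt(2)*w + 3*sqrt(2) + 48)/(-2*sqrt(2)*w^4 - 8*w^3 + 2*sqrt(2)*w^3 + 8*w^2 + 9*sqrt(2)*w^2 + 3*sqrt(2)*w + 48*w + 18*sqrt(2))^2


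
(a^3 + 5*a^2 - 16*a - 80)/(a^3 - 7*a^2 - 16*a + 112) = (a + 5)/(a - 7)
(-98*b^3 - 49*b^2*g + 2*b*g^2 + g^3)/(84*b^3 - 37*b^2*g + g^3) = (-14*b^2 - 5*b*g + g^2)/(12*b^2 - 7*b*g + g^2)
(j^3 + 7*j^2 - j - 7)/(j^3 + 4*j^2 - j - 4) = (j + 7)/(j + 4)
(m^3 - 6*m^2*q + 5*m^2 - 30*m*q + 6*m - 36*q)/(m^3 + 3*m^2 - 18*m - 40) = (m^2 - 6*m*q + 3*m - 18*q)/(m^2 + m - 20)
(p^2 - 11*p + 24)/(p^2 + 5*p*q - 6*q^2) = (p^2 - 11*p + 24)/(p^2 + 5*p*q - 6*q^2)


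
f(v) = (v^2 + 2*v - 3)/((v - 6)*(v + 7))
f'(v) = (2*v + 2)/((v - 6)*(v + 7)) - (v^2 + 2*v - 3)/((v - 6)*(v + 7)^2) - (v^2 + 2*v - 3)/((v - 6)^2*(v + 7)) = (-v^2 - 78*v - 81)/(v^4 + 2*v^3 - 83*v^2 - 84*v + 1764)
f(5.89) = -30.66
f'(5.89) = -286.06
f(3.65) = -0.70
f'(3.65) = -0.61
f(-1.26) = 0.09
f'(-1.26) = 0.01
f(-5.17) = -0.65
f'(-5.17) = 0.71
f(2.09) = -0.16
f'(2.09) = -0.20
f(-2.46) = 0.05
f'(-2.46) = 0.07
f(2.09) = -0.16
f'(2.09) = -0.20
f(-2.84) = 0.02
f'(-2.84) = 0.10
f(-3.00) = 0.00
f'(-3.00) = 0.11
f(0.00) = 0.07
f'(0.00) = -0.05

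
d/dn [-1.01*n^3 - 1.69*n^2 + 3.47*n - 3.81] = -3.03*n^2 - 3.38*n + 3.47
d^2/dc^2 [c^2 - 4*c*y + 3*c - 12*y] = 2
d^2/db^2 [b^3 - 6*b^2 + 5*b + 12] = 6*b - 12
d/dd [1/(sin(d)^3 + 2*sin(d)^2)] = -(3*sin(d) + 4)*cos(d)/((sin(d) + 2)^2*sin(d)^3)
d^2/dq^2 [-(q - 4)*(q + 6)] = -2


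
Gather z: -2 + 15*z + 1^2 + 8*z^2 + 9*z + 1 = 8*z^2 + 24*z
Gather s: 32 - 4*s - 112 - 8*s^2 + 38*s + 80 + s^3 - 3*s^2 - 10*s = s^3 - 11*s^2 + 24*s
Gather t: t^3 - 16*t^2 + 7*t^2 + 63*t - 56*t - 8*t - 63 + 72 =t^3 - 9*t^2 - t + 9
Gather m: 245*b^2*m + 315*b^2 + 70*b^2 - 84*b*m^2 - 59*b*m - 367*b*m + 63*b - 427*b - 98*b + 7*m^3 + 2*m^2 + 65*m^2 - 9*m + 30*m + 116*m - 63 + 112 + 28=385*b^2 - 462*b + 7*m^3 + m^2*(67 - 84*b) + m*(245*b^2 - 426*b + 137) + 77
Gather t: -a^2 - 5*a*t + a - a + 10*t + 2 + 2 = -a^2 + t*(10 - 5*a) + 4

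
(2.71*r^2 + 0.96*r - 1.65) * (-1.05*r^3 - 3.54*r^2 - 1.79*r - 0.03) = -2.8455*r^5 - 10.6014*r^4 - 6.5168*r^3 + 4.0413*r^2 + 2.9247*r + 0.0495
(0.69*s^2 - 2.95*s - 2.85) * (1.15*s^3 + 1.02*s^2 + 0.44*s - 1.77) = 0.7935*s^5 - 2.6887*s^4 - 5.9829*s^3 - 5.4263*s^2 + 3.9675*s + 5.0445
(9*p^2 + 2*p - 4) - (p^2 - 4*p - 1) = 8*p^2 + 6*p - 3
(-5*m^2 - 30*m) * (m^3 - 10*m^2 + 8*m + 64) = -5*m^5 + 20*m^4 + 260*m^3 - 560*m^2 - 1920*m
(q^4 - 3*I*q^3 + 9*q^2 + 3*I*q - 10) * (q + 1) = q^5 + q^4 - 3*I*q^4 + 9*q^3 - 3*I*q^3 + 9*q^2 + 3*I*q^2 - 10*q + 3*I*q - 10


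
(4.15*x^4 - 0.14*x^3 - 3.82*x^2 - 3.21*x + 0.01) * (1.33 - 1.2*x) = -4.98*x^5 + 5.6875*x^4 + 4.3978*x^3 - 1.2286*x^2 - 4.2813*x + 0.0133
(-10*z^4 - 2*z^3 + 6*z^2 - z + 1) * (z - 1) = -10*z^5 + 8*z^4 + 8*z^3 - 7*z^2 + 2*z - 1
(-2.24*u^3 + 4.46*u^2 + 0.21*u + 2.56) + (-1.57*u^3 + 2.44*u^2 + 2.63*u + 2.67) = -3.81*u^3 + 6.9*u^2 + 2.84*u + 5.23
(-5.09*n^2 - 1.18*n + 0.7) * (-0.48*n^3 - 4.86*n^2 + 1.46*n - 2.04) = 2.4432*n^5 + 25.3038*n^4 - 2.0326*n^3 + 5.2588*n^2 + 3.4292*n - 1.428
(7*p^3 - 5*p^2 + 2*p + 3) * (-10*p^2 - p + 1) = -70*p^5 + 43*p^4 - 8*p^3 - 37*p^2 - p + 3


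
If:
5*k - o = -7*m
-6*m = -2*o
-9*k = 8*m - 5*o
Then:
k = 0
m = 0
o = 0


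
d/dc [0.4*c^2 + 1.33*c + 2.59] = 0.8*c + 1.33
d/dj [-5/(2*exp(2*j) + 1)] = 20*exp(2*j)/(2*exp(2*j) + 1)^2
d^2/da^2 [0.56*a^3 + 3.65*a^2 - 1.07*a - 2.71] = 3.36*a + 7.3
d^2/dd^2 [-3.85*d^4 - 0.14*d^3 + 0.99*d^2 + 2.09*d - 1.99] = -46.2*d^2 - 0.84*d + 1.98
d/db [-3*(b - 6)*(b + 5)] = 3 - 6*b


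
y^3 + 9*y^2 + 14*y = y*(y + 2)*(y + 7)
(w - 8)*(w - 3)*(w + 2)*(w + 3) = w^4 - 6*w^3 - 25*w^2 + 54*w + 144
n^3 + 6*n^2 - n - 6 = (n - 1)*(n + 1)*(n + 6)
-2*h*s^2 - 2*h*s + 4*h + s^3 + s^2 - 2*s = (-2*h + s)*(s - 1)*(s + 2)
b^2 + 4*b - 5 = (b - 1)*(b + 5)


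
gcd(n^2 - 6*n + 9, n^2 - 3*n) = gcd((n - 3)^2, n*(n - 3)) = n - 3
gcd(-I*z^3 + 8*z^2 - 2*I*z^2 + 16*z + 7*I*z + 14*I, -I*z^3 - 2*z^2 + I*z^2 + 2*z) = 1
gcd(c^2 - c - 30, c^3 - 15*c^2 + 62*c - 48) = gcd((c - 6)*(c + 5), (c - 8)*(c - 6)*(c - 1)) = c - 6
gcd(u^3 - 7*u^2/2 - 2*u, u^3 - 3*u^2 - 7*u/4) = u^2 + u/2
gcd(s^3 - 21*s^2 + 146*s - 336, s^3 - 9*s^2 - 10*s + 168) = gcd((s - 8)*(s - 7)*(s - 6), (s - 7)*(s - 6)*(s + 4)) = s^2 - 13*s + 42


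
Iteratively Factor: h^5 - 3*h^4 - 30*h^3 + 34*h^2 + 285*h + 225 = (h + 3)*(h^4 - 6*h^3 - 12*h^2 + 70*h + 75) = (h - 5)*(h + 3)*(h^3 - h^2 - 17*h - 15) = (h - 5)^2*(h + 3)*(h^2 + 4*h + 3) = (h - 5)^2*(h + 1)*(h + 3)*(h + 3)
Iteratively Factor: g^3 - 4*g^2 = (g)*(g^2 - 4*g) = g^2*(g - 4)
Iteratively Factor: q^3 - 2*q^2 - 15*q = (q)*(q^2 - 2*q - 15) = q*(q + 3)*(q - 5)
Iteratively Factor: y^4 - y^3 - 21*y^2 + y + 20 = (y - 1)*(y^3 - 21*y - 20) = (y - 1)*(y + 1)*(y^2 - y - 20) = (y - 1)*(y + 1)*(y + 4)*(y - 5)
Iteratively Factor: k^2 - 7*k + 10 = (k - 2)*(k - 5)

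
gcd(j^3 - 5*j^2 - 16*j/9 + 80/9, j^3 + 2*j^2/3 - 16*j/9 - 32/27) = j^2 - 16/9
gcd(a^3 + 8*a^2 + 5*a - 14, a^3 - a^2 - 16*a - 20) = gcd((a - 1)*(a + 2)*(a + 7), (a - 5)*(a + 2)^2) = a + 2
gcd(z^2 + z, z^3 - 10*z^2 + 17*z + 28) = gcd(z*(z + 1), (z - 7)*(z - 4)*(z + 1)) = z + 1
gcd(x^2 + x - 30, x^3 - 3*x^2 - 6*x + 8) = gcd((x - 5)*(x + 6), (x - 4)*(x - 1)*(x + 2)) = 1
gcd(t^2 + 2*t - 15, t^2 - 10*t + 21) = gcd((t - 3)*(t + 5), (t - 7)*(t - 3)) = t - 3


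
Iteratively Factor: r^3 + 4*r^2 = (r)*(r^2 + 4*r) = r^2*(r + 4)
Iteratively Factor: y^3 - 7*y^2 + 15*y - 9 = (y - 3)*(y^2 - 4*y + 3) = (y - 3)*(y - 1)*(y - 3)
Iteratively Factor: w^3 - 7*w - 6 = (w + 2)*(w^2 - 2*w - 3) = (w - 3)*(w + 2)*(w + 1)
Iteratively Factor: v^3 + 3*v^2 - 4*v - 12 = (v + 3)*(v^2 - 4) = (v - 2)*(v + 3)*(v + 2)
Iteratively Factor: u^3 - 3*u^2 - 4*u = (u - 4)*(u^2 + u) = (u - 4)*(u + 1)*(u)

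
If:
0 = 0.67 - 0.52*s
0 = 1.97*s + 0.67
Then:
No Solution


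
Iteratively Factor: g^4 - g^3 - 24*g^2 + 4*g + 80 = (g - 5)*(g^3 + 4*g^2 - 4*g - 16) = (g - 5)*(g - 2)*(g^2 + 6*g + 8) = (g - 5)*(g - 2)*(g + 2)*(g + 4)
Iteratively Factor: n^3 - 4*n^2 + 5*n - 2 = (n - 2)*(n^2 - 2*n + 1) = (n - 2)*(n - 1)*(n - 1)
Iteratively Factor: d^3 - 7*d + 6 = (d - 2)*(d^2 + 2*d - 3) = (d - 2)*(d - 1)*(d + 3)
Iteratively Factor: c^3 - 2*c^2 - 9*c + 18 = (c - 2)*(c^2 - 9) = (c - 2)*(c + 3)*(c - 3)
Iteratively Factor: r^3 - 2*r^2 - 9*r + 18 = (r - 2)*(r^2 - 9) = (r - 3)*(r - 2)*(r + 3)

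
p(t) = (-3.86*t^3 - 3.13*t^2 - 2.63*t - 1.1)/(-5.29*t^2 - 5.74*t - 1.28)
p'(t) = (10.58*t + 5.74)*(-3.86*t^3 - 3.13*t^2 - 2.63*t - 1.1)/(-5.29*t^2 - 5.74*t - 1.28)^2 + (-11.58*t^2 - 6.26*t - 2.63)/(-5.29*t^2 - 5.74*t - 1.28) = (20.4194*t^4 + 44.3128*t^3 + 18.8759*t^2 - 3.6252*t - 2.9476)/(27.9841*t^4 + 60.7292*t^3 + 46.49*t^2 + 14.6944*t + 1.6384)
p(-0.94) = -3.24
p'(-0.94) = -11.93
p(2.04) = 1.49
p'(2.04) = 0.65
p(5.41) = 3.84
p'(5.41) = 0.71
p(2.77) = 1.98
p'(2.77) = 0.68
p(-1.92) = -2.02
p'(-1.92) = 0.39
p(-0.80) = -13.28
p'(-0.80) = -422.97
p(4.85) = 3.44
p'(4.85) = 0.71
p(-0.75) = 14.99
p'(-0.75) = -756.66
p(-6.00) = -4.68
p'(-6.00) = 0.71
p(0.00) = 0.86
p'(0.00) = -1.80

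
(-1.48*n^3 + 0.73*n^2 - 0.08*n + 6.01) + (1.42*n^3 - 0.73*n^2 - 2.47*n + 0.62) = -0.0600000000000001*n^3 - 2.55*n + 6.63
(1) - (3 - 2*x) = 2*x - 2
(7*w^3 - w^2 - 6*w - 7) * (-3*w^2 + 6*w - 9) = -21*w^5 + 45*w^4 - 51*w^3 - 6*w^2 + 12*w + 63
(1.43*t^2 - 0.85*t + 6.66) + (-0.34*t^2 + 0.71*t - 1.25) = 1.09*t^2 - 0.14*t + 5.41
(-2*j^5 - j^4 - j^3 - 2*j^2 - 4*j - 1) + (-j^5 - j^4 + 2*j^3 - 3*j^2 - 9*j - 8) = -3*j^5 - 2*j^4 + j^3 - 5*j^2 - 13*j - 9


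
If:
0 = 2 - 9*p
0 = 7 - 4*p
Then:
No Solution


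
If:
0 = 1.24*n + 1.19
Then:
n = -0.96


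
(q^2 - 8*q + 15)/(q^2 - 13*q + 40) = (q - 3)/(q - 8)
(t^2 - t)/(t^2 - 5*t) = (t - 1)/(t - 5)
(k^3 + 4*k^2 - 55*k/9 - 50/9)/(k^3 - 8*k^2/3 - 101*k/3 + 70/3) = (9*k^2 - 9*k - 10)/(3*(3*k^2 - 23*k + 14))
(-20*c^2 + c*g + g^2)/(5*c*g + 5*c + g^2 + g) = (-4*c + g)/(g + 1)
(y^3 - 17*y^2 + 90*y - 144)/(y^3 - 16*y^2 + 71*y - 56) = (y^2 - 9*y + 18)/(y^2 - 8*y + 7)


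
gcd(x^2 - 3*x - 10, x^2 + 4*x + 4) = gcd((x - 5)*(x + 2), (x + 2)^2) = x + 2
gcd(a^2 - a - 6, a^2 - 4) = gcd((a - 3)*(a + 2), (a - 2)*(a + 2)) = a + 2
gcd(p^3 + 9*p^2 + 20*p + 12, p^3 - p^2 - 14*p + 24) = 1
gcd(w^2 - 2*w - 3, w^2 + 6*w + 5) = w + 1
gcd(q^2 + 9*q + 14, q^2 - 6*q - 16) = q + 2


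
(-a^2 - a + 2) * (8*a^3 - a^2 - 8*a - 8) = -8*a^5 - 7*a^4 + 25*a^3 + 14*a^2 - 8*a - 16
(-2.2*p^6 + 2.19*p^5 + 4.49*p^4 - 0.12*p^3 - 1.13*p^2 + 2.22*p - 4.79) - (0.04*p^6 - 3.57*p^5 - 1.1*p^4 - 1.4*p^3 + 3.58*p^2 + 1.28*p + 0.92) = -2.24*p^6 + 5.76*p^5 + 5.59*p^4 + 1.28*p^3 - 4.71*p^2 + 0.94*p - 5.71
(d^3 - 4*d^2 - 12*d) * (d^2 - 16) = d^5 - 4*d^4 - 28*d^3 + 64*d^2 + 192*d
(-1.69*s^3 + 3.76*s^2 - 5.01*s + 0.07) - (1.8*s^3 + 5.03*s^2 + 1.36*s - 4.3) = -3.49*s^3 - 1.27*s^2 - 6.37*s + 4.37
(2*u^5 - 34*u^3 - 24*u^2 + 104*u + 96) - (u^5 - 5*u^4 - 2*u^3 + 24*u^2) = u^5 + 5*u^4 - 32*u^3 - 48*u^2 + 104*u + 96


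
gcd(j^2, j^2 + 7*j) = j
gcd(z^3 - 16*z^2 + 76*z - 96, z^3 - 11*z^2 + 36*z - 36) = z^2 - 8*z + 12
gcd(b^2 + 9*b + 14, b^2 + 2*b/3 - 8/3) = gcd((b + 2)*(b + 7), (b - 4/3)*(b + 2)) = b + 2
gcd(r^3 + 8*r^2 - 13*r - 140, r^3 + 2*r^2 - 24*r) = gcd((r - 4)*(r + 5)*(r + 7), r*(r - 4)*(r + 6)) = r - 4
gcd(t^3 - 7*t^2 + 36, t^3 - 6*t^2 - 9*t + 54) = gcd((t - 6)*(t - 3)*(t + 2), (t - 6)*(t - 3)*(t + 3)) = t^2 - 9*t + 18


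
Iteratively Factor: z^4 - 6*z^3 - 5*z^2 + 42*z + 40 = (z + 1)*(z^3 - 7*z^2 + 2*z + 40) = (z + 1)*(z + 2)*(z^2 - 9*z + 20) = (z - 4)*(z + 1)*(z + 2)*(z - 5)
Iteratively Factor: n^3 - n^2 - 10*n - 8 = (n + 1)*(n^2 - 2*n - 8) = (n + 1)*(n + 2)*(n - 4)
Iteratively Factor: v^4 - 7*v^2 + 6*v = (v + 3)*(v^3 - 3*v^2 + 2*v) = (v - 2)*(v + 3)*(v^2 - v) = v*(v - 2)*(v + 3)*(v - 1)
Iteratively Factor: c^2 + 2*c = (c + 2)*(c)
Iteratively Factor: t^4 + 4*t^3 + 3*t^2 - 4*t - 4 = (t + 2)*(t^3 + 2*t^2 - t - 2) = (t - 1)*(t + 2)*(t^2 + 3*t + 2) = (t - 1)*(t + 2)^2*(t + 1)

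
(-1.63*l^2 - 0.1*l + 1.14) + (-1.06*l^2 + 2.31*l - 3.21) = -2.69*l^2 + 2.21*l - 2.07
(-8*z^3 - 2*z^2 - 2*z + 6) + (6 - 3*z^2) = -8*z^3 - 5*z^2 - 2*z + 12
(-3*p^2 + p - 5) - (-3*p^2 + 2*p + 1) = -p - 6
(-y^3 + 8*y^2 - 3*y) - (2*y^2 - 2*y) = -y^3 + 6*y^2 - y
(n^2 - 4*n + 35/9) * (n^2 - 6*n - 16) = n^4 - 10*n^3 + 107*n^2/9 + 122*n/3 - 560/9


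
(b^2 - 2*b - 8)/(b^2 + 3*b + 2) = (b - 4)/(b + 1)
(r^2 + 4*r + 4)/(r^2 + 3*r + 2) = (r + 2)/(r + 1)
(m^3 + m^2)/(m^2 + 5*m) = m*(m + 1)/(m + 5)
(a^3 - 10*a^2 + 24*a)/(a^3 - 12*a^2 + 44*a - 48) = a/(a - 2)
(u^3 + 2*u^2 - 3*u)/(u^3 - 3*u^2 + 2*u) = (u + 3)/(u - 2)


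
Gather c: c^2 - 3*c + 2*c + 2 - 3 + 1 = c^2 - c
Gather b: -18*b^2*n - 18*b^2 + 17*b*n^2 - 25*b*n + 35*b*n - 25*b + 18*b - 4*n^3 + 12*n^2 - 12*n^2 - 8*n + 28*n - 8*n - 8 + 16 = b^2*(-18*n - 18) + b*(17*n^2 + 10*n - 7) - 4*n^3 + 12*n + 8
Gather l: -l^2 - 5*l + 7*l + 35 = -l^2 + 2*l + 35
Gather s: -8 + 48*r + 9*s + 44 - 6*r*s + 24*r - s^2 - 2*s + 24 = 72*r - s^2 + s*(7 - 6*r) + 60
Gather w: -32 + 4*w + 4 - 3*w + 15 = w - 13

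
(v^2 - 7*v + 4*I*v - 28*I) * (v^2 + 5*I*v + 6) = v^4 - 7*v^3 + 9*I*v^3 - 14*v^2 - 63*I*v^2 + 98*v + 24*I*v - 168*I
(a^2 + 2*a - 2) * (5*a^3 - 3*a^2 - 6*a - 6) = 5*a^5 + 7*a^4 - 22*a^3 - 12*a^2 + 12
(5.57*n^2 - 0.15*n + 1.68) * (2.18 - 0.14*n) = -0.7798*n^3 + 12.1636*n^2 - 0.5622*n + 3.6624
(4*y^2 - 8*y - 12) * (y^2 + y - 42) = 4*y^4 - 4*y^3 - 188*y^2 + 324*y + 504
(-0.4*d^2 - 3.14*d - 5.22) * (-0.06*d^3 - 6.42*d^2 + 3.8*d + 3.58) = 0.024*d^5 + 2.7564*d^4 + 18.952*d^3 + 20.1484*d^2 - 31.0772*d - 18.6876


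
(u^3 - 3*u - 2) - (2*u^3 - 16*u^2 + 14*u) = -u^3 + 16*u^2 - 17*u - 2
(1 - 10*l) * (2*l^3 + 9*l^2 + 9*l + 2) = -20*l^4 - 88*l^3 - 81*l^2 - 11*l + 2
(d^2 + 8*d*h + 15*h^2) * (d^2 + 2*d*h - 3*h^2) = d^4 + 10*d^3*h + 28*d^2*h^2 + 6*d*h^3 - 45*h^4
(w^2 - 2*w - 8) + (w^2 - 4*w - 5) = 2*w^2 - 6*w - 13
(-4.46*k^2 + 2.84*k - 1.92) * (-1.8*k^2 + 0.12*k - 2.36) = 8.028*k^4 - 5.6472*k^3 + 14.3224*k^2 - 6.9328*k + 4.5312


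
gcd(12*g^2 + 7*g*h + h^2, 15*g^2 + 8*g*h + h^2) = 3*g + h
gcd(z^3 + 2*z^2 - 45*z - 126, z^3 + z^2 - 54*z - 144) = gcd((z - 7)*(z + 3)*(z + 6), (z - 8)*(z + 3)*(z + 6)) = z^2 + 9*z + 18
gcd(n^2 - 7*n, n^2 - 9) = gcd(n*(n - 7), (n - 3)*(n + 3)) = 1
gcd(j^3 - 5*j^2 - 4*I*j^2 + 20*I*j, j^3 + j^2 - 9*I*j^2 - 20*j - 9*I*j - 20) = j - 4*I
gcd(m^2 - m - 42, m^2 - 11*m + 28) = m - 7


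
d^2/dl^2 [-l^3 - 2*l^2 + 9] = -6*l - 4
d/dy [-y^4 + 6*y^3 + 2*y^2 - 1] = 2*y*(-2*y^2 + 9*y + 2)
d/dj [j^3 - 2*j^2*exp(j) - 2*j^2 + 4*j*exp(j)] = -2*j^2*exp(j) + 3*j^2 - 4*j + 4*exp(j)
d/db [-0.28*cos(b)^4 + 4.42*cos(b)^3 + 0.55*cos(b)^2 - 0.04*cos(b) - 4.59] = (1.12*cos(b)^3 - 13.26*cos(b)^2 - 1.1*cos(b) + 0.04)*sin(b)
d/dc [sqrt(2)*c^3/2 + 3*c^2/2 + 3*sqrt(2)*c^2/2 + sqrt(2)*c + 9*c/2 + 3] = 3*sqrt(2)*c^2/2 + 3*c + 3*sqrt(2)*c + sqrt(2) + 9/2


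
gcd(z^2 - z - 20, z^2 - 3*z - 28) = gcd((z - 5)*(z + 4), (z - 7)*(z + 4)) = z + 4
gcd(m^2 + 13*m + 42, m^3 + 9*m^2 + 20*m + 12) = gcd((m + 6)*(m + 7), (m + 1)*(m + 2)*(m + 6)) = m + 6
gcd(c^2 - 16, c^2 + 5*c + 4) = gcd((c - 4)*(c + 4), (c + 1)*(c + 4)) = c + 4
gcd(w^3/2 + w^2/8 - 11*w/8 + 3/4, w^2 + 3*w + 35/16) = 1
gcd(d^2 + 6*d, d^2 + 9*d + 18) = d + 6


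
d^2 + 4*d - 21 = (d - 3)*(d + 7)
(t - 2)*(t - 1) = t^2 - 3*t + 2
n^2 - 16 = (n - 4)*(n + 4)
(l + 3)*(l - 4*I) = l^2 + 3*l - 4*I*l - 12*I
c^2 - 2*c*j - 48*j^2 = (c - 8*j)*(c + 6*j)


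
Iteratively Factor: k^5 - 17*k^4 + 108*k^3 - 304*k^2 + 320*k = (k - 4)*(k^4 - 13*k^3 + 56*k^2 - 80*k) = (k - 4)^2*(k^3 - 9*k^2 + 20*k) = (k - 4)^3*(k^2 - 5*k) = k*(k - 4)^3*(k - 5)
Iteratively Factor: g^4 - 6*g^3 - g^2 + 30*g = (g - 5)*(g^3 - g^2 - 6*g) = (g - 5)*(g + 2)*(g^2 - 3*g) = g*(g - 5)*(g + 2)*(g - 3)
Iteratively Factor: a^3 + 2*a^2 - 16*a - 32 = (a + 2)*(a^2 - 16) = (a + 2)*(a + 4)*(a - 4)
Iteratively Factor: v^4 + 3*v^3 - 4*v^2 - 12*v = (v - 2)*(v^3 + 5*v^2 + 6*v) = v*(v - 2)*(v^2 + 5*v + 6) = v*(v - 2)*(v + 2)*(v + 3)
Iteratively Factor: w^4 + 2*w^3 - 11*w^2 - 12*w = (w)*(w^3 + 2*w^2 - 11*w - 12) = w*(w + 1)*(w^2 + w - 12) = w*(w - 3)*(w + 1)*(w + 4)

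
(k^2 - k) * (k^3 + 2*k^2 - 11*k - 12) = k^5 + k^4 - 13*k^3 - k^2 + 12*k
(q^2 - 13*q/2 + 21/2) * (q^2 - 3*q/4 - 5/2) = q^4 - 29*q^3/4 + 103*q^2/8 + 67*q/8 - 105/4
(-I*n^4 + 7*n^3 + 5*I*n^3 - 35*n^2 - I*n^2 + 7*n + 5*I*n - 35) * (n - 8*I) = -I*n^5 - n^4 + 5*I*n^4 + 5*n^3 - 57*I*n^3 - n^2 + 285*I*n^2 + 5*n - 56*I*n + 280*I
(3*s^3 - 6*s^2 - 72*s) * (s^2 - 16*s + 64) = 3*s^5 - 54*s^4 + 216*s^3 + 768*s^2 - 4608*s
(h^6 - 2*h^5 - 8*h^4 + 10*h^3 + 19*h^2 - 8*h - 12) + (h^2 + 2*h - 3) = h^6 - 2*h^5 - 8*h^4 + 10*h^3 + 20*h^2 - 6*h - 15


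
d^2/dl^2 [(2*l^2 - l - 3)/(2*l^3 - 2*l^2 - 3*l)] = 2*(8*l^6 - 12*l^5 - 24*l^4 + 74*l^3 + 18*l^2 - 54*l - 27)/(l^3*(8*l^6 - 24*l^5 - 12*l^4 + 64*l^3 + 18*l^2 - 54*l - 27))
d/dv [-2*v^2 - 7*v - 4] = -4*v - 7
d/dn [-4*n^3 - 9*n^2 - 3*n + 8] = -12*n^2 - 18*n - 3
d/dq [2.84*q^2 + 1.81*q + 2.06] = 5.68*q + 1.81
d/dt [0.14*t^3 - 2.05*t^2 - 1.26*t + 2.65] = 0.42*t^2 - 4.1*t - 1.26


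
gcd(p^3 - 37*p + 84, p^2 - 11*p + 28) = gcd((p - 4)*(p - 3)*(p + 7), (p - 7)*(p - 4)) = p - 4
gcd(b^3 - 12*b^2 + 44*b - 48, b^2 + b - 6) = b - 2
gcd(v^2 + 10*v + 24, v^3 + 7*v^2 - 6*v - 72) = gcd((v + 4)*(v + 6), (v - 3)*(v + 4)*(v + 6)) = v^2 + 10*v + 24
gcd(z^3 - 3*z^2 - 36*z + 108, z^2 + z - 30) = z + 6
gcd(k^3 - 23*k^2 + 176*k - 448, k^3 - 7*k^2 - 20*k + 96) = k - 8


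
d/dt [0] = 0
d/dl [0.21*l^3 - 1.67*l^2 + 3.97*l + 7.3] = 0.63*l^2 - 3.34*l + 3.97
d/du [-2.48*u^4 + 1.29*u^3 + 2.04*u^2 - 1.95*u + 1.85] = -9.92*u^3 + 3.87*u^2 + 4.08*u - 1.95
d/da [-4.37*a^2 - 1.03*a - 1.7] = -8.74*a - 1.03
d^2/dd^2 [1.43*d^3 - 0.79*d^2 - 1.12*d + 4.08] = 8.58*d - 1.58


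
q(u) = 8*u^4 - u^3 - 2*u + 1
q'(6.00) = 6802.00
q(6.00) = 10141.00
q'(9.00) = 23083.00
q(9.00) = 51742.00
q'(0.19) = -1.89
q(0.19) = 0.62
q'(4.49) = 2834.12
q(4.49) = 3152.94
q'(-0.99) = -35.99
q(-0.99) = 11.64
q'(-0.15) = -2.18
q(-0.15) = 1.31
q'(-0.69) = -13.94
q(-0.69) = 4.52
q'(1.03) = 29.78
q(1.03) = 6.85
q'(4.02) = 2028.39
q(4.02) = 2017.26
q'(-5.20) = -4582.58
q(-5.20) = 6001.30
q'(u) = 32*u^3 - 3*u^2 - 2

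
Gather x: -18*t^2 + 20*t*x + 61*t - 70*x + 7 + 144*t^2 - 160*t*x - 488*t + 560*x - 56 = 126*t^2 - 427*t + x*(490 - 140*t) - 49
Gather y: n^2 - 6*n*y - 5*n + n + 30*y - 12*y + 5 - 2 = n^2 - 4*n + y*(18 - 6*n) + 3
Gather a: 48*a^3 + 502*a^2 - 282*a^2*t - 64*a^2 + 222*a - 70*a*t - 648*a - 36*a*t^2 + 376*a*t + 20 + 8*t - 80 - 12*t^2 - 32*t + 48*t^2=48*a^3 + a^2*(438 - 282*t) + a*(-36*t^2 + 306*t - 426) + 36*t^2 - 24*t - 60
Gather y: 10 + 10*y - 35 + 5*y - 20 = 15*y - 45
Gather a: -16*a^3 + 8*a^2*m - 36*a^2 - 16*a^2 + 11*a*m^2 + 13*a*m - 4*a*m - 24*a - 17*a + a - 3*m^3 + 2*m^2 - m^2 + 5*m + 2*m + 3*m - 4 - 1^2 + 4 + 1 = -16*a^3 + a^2*(8*m - 52) + a*(11*m^2 + 9*m - 40) - 3*m^3 + m^2 + 10*m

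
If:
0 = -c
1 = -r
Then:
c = 0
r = -1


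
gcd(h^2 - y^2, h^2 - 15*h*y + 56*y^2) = 1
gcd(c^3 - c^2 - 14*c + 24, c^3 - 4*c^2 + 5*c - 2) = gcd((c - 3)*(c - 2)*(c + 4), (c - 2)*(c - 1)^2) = c - 2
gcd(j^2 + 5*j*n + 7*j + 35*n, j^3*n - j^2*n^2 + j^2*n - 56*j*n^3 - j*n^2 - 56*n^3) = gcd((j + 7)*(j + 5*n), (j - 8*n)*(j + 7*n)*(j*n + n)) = 1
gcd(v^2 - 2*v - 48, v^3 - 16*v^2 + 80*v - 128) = v - 8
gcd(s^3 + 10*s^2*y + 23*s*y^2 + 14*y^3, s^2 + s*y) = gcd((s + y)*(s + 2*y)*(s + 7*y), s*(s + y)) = s + y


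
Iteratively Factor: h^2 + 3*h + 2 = (h + 2)*(h + 1)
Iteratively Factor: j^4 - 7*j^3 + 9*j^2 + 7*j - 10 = (j - 1)*(j^3 - 6*j^2 + 3*j + 10) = (j - 1)*(j + 1)*(j^2 - 7*j + 10) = (j - 5)*(j - 1)*(j + 1)*(j - 2)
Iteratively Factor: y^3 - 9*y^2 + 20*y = (y - 5)*(y^2 - 4*y) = (y - 5)*(y - 4)*(y)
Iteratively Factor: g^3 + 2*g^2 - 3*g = (g - 1)*(g^2 + 3*g) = (g - 1)*(g + 3)*(g)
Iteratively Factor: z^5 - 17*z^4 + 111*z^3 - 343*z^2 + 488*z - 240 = (z - 4)*(z^4 - 13*z^3 + 59*z^2 - 107*z + 60) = (z - 4)*(z - 1)*(z^3 - 12*z^2 + 47*z - 60) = (z - 4)*(z - 3)*(z - 1)*(z^2 - 9*z + 20) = (z - 4)^2*(z - 3)*(z - 1)*(z - 5)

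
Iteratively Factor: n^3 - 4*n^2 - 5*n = (n)*(n^2 - 4*n - 5) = n*(n + 1)*(n - 5)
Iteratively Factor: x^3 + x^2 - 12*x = (x - 3)*(x^2 + 4*x) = (x - 3)*(x + 4)*(x)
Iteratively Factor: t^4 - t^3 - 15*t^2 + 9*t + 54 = (t - 3)*(t^3 + 2*t^2 - 9*t - 18) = (t - 3)*(t + 3)*(t^2 - t - 6) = (t - 3)^2*(t + 3)*(t + 2)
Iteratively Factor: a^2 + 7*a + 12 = (a + 4)*(a + 3)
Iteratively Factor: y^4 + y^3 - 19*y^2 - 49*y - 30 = (y + 3)*(y^3 - 2*y^2 - 13*y - 10) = (y + 2)*(y + 3)*(y^2 - 4*y - 5) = (y - 5)*(y + 2)*(y + 3)*(y + 1)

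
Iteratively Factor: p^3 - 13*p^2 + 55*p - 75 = (p - 5)*(p^2 - 8*p + 15) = (p - 5)*(p - 3)*(p - 5)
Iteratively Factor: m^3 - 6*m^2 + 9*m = (m - 3)*(m^2 - 3*m) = m*(m - 3)*(m - 3)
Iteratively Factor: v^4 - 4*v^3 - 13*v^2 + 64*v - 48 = (v - 3)*(v^3 - v^2 - 16*v + 16) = (v - 3)*(v - 1)*(v^2 - 16) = (v - 4)*(v - 3)*(v - 1)*(v + 4)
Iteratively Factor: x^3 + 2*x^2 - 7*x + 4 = (x - 1)*(x^2 + 3*x - 4) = (x - 1)*(x + 4)*(x - 1)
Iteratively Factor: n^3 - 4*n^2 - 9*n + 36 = (n + 3)*(n^2 - 7*n + 12) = (n - 4)*(n + 3)*(n - 3)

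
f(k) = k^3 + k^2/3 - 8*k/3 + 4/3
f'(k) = 3*k^2 + 2*k/3 - 8/3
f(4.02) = 60.96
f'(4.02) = 48.49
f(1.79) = 3.36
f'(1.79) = 8.14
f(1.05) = 0.06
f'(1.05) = 1.34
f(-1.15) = 3.32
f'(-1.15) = 0.53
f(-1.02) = 3.34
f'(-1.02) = -0.23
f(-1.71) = 1.87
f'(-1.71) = 4.97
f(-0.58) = 2.80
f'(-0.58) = -2.04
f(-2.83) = -11.12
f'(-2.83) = 19.47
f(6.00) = 213.33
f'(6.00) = 109.33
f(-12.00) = -1646.67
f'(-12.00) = 421.33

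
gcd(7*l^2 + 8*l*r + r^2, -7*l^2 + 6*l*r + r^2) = 7*l + r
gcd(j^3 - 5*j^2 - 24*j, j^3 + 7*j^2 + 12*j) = j^2 + 3*j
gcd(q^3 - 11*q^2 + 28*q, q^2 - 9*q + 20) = q - 4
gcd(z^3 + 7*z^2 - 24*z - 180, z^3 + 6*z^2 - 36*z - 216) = z^2 + 12*z + 36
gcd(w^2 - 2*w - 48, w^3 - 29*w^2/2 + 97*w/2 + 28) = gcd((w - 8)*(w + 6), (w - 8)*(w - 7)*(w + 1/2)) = w - 8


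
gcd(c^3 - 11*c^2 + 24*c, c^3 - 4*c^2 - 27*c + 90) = c - 3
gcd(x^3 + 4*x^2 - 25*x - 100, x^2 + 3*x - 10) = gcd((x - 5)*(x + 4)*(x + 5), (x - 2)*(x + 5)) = x + 5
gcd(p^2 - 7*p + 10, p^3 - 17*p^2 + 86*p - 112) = p - 2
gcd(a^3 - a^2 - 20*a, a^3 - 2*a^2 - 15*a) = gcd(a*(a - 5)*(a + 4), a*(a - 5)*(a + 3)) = a^2 - 5*a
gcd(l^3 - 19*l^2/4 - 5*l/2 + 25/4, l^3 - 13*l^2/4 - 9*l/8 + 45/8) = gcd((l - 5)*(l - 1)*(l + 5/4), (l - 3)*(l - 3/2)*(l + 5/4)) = l + 5/4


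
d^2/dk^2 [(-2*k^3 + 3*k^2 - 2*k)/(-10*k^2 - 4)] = 6*(5*k^3 + 15*k^2 - 6*k - 2)/(125*k^6 + 150*k^4 + 60*k^2 + 8)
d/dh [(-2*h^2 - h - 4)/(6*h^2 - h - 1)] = (8*h^2 + 52*h - 3)/(36*h^4 - 12*h^3 - 11*h^2 + 2*h + 1)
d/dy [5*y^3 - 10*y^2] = 5*y*(3*y - 4)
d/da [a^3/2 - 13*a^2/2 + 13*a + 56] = 3*a^2/2 - 13*a + 13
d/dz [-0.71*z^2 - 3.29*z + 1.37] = -1.42*z - 3.29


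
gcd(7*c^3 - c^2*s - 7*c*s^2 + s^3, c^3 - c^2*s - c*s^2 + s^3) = -c^2 + s^2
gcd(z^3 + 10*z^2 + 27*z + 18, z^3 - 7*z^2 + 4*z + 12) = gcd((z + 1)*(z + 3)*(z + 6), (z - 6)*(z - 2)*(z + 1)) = z + 1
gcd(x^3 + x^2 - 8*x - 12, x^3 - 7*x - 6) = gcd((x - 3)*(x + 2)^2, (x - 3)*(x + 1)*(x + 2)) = x^2 - x - 6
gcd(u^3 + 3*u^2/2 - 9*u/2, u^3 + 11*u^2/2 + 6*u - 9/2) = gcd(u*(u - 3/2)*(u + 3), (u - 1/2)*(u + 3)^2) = u + 3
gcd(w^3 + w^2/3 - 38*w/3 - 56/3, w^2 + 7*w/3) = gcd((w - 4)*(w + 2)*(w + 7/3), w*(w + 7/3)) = w + 7/3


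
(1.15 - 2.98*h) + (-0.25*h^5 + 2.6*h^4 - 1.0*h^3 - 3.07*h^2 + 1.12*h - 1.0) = -0.25*h^5 + 2.6*h^4 - 1.0*h^3 - 3.07*h^2 - 1.86*h + 0.15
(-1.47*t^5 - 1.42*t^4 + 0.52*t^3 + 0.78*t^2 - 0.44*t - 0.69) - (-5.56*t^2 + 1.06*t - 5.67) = -1.47*t^5 - 1.42*t^4 + 0.52*t^3 + 6.34*t^2 - 1.5*t + 4.98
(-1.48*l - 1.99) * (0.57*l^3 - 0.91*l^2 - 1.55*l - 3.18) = -0.8436*l^4 + 0.2125*l^3 + 4.1049*l^2 + 7.7909*l + 6.3282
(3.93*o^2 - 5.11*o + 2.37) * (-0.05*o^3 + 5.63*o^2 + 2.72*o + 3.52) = -0.1965*o^5 + 22.3814*o^4 - 18.1982*o^3 + 13.2775*o^2 - 11.5408*o + 8.3424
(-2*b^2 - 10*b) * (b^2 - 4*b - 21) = -2*b^4 - 2*b^3 + 82*b^2 + 210*b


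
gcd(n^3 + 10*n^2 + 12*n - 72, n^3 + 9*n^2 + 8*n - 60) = n^2 + 4*n - 12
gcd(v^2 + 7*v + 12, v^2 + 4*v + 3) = v + 3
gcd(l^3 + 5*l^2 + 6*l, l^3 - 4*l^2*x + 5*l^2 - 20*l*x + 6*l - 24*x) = l^2 + 5*l + 6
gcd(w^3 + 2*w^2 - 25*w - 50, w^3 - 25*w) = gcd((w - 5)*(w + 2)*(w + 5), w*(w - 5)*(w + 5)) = w^2 - 25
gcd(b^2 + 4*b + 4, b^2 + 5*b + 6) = b + 2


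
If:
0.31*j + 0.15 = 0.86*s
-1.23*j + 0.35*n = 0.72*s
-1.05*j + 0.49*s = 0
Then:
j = 0.10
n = 0.78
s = 0.21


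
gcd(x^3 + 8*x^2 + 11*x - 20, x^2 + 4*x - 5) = x^2 + 4*x - 5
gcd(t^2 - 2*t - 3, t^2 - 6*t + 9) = t - 3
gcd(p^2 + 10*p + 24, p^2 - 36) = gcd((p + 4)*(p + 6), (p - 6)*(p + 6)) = p + 6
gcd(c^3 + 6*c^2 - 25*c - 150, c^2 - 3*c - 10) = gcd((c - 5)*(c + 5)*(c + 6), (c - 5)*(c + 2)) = c - 5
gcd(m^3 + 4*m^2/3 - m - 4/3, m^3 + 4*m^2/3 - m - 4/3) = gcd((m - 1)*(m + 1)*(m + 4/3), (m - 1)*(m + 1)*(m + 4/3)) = m^3 + 4*m^2/3 - m - 4/3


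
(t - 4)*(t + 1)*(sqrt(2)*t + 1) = sqrt(2)*t^3 - 3*sqrt(2)*t^2 + t^2 - 4*sqrt(2)*t - 3*t - 4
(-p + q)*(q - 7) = -p*q + 7*p + q^2 - 7*q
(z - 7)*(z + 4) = z^2 - 3*z - 28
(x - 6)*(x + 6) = x^2 - 36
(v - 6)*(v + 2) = v^2 - 4*v - 12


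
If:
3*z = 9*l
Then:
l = z/3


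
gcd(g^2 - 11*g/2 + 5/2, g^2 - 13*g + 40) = g - 5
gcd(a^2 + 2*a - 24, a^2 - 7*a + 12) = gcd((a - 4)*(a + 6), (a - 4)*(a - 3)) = a - 4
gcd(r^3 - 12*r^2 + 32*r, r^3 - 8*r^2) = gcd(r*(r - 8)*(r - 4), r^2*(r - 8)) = r^2 - 8*r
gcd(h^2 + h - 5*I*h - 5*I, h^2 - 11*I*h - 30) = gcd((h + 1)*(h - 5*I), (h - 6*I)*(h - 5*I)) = h - 5*I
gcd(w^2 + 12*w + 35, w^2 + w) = 1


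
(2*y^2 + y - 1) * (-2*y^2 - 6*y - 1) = -4*y^4 - 14*y^3 - 6*y^2 + 5*y + 1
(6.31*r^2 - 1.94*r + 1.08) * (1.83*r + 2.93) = 11.5473*r^3 + 14.9381*r^2 - 3.7078*r + 3.1644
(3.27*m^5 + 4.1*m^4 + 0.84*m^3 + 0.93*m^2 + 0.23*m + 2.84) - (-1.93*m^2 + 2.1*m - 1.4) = 3.27*m^5 + 4.1*m^4 + 0.84*m^3 + 2.86*m^2 - 1.87*m + 4.24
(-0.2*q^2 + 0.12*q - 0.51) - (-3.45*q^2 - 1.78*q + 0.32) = 3.25*q^2 + 1.9*q - 0.83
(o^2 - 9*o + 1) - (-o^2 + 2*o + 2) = 2*o^2 - 11*o - 1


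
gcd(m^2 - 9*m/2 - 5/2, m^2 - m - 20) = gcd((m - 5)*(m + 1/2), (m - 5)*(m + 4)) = m - 5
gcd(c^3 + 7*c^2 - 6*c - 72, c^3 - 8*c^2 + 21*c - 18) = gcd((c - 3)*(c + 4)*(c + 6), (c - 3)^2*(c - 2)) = c - 3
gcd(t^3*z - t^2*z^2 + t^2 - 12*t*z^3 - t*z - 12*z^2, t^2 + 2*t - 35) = 1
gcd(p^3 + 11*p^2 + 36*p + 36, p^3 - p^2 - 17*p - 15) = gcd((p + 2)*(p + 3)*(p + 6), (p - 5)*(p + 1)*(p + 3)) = p + 3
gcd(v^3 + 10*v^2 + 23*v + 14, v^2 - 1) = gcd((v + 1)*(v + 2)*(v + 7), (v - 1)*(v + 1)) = v + 1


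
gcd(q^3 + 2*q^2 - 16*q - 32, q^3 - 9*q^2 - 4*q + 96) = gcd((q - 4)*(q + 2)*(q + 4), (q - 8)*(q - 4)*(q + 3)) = q - 4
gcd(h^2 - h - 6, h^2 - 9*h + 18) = h - 3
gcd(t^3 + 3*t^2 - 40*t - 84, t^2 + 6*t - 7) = t + 7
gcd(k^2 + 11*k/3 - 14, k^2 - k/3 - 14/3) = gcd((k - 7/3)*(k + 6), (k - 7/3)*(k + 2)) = k - 7/3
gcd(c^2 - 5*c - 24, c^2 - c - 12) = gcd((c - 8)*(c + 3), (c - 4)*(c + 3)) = c + 3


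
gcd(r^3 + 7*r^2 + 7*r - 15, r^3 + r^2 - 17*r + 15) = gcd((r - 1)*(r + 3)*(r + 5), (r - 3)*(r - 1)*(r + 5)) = r^2 + 4*r - 5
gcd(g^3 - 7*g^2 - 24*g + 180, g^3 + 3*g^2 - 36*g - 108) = g - 6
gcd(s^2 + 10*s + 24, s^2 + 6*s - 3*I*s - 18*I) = s + 6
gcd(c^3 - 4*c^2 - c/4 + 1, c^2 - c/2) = c - 1/2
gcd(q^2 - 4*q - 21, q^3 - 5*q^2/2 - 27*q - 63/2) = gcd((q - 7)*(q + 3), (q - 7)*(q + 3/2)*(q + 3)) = q^2 - 4*q - 21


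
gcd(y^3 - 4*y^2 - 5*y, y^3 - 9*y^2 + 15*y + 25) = y^2 - 4*y - 5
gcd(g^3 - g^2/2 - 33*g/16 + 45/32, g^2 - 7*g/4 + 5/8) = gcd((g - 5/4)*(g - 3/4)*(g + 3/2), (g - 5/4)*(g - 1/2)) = g - 5/4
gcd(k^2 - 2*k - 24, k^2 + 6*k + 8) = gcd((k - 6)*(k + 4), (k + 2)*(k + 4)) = k + 4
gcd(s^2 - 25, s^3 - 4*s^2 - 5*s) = s - 5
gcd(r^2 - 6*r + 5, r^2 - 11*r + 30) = r - 5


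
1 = 1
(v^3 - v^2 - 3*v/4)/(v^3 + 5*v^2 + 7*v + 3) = v*(4*v^2 - 4*v - 3)/(4*(v^3 + 5*v^2 + 7*v + 3))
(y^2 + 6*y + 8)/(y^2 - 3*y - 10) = (y + 4)/(y - 5)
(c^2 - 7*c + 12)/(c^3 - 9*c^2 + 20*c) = (c - 3)/(c*(c - 5))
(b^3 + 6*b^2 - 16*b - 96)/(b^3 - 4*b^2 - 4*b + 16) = (b^2 + 10*b + 24)/(b^2 - 4)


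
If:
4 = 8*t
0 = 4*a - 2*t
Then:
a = 1/4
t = 1/2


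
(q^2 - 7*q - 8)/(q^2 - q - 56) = (q + 1)/(q + 7)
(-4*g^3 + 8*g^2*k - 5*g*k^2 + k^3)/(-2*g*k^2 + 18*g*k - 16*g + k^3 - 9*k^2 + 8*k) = (2*g^2 - 3*g*k + k^2)/(k^2 - 9*k + 8)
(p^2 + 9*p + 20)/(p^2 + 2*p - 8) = (p + 5)/(p - 2)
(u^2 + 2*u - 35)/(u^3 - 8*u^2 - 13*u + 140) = (u + 7)/(u^2 - 3*u - 28)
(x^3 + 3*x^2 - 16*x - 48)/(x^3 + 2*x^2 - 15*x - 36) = (x + 4)/(x + 3)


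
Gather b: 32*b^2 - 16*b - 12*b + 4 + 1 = 32*b^2 - 28*b + 5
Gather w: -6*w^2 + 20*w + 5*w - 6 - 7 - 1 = -6*w^2 + 25*w - 14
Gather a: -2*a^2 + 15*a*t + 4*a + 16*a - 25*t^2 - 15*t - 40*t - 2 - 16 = -2*a^2 + a*(15*t + 20) - 25*t^2 - 55*t - 18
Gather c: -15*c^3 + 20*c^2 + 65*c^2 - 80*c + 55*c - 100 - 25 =-15*c^3 + 85*c^2 - 25*c - 125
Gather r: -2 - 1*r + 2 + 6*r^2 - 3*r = 6*r^2 - 4*r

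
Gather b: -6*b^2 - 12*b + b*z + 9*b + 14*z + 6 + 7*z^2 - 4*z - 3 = -6*b^2 + b*(z - 3) + 7*z^2 + 10*z + 3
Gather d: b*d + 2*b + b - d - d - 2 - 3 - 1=3*b + d*(b - 2) - 6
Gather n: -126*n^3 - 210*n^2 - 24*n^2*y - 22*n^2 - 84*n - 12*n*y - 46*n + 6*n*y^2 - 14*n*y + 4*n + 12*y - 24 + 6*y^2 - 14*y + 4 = -126*n^3 + n^2*(-24*y - 232) + n*(6*y^2 - 26*y - 126) + 6*y^2 - 2*y - 20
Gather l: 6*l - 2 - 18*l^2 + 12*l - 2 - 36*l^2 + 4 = -54*l^2 + 18*l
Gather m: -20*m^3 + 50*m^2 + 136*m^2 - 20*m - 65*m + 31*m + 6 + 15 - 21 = -20*m^3 + 186*m^2 - 54*m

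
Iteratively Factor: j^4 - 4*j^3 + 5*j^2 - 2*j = (j - 1)*(j^3 - 3*j^2 + 2*j) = j*(j - 1)*(j^2 - 3*j + 2) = j*(j - 1)^2*(j - 2)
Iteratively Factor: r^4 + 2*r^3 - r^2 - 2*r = (r + 2)*(r^3 - r) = (r - 1)*(r + 2)*(r^2 + r) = (r - 1)*(r + 1)*(r + 2)*(r)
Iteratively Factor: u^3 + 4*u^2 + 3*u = (u + 1)*(u^2 + 3*u) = u*(u + 1)*(u + 3)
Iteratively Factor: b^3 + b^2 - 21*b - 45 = (b - 5)*(b^2 + 6*b + 9) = (b - 5)*(b + 3)*(b + 3)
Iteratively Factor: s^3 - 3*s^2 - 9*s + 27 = (s - 3)*(s^2 - 9) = (s - 3)*(s + 3)*(s - 3)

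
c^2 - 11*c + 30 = (c - 6)*(c - 5)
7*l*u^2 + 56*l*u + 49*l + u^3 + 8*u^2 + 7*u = (7*l + u)*(u + 1)*(u + 7)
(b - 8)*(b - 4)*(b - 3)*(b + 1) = b^4 - 14*b^3 + 53*b^2 - 28*b - 96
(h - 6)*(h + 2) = h^2 - 4*h - 12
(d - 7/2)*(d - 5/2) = d^2 - 6*d + 35/4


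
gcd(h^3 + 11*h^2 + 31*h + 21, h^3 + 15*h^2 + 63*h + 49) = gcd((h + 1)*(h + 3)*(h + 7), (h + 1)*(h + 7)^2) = h^2 + 8*h + 7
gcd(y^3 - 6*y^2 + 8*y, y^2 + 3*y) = y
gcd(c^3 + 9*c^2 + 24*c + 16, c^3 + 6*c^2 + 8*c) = c + 4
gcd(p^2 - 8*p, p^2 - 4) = 1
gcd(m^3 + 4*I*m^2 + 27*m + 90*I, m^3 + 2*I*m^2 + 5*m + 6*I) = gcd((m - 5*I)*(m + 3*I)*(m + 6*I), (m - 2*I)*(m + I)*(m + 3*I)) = m + 3*I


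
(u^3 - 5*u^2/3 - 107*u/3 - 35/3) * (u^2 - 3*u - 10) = u^5 - 14*u^4/3 - 122*u^3/3 + 112*u^2 + 1175*u/3 + 350/3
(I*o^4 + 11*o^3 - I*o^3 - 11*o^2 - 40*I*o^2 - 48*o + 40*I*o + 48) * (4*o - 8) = 4*I*o^5 + 44*o^4 - 12*I*o^4 - 132*o^3 - 152*I*o^3 - 104*o^2 + 480*I*o^2 + 576*o - 320*I*o - 384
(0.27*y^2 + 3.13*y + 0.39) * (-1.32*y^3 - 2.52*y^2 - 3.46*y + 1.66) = -0.3564*y^5 - 4.812*y^4 - 9.3366*y^3 - 11.3644*y^2 + 3.8464*y + 0.6474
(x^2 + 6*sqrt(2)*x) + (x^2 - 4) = 2*x^2 + 6*sqrt(2)*x - 4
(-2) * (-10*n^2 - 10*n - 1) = 20*n^2 + 20*n + 2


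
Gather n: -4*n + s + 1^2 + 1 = -4*n + s + 2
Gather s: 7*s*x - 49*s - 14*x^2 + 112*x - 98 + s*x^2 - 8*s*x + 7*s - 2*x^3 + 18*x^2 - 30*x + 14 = s*(x^2 - x - 42) - 2*x^3 + 4*x^2 + 82*x - 84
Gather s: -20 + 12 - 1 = -9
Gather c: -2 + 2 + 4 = 4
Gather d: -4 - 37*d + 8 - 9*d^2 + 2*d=-9*d^2 - 35*d + 4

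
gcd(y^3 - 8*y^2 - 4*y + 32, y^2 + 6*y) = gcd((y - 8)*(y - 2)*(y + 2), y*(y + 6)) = 1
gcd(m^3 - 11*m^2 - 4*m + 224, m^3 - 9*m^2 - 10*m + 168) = m^2 - 3*m - 28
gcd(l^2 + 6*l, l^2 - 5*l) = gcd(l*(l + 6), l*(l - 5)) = l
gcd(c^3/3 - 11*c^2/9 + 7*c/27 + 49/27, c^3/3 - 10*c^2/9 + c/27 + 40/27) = c + 1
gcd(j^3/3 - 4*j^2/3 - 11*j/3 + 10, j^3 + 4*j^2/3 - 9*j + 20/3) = 1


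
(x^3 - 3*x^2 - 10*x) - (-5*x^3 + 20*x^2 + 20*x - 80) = 6*x^3 - 23*x^2 - 30*x + 80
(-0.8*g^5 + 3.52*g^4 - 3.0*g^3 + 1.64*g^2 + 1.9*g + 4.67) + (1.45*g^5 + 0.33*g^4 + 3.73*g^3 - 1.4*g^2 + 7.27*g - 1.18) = 0.65*g^5 + 3.85*g^4 + 0.73*g^3 + 0.24*g^2 + 9.17*g + 3.49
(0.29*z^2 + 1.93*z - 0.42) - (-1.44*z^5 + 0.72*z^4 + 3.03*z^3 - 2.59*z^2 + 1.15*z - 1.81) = 1.44*z^5 - 0.72*z^4 - 3.03*z^3 + 2.88*z^2 + 0.78*z + 1.39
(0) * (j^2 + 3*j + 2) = 0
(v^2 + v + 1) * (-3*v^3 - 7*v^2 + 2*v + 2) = -3*v^5 - 10*v^4 - 8*v^3 - 3*v^2 + 4*v + 2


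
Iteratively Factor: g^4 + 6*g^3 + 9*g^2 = (g + 3)*(g^3 + 3*g^2) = g*(g + 3)*(g^2 + 3*g) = g^2*(g + 3)*(g + 3)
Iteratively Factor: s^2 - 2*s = (s - 2)*(s)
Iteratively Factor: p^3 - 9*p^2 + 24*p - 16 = (p - 4)*(p^2 - 5*p + 4) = (p - 4)^2*(p - 1)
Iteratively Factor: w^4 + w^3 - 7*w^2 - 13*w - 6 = (w + 1)*(w^3 - 7*w - 6) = (w - 3)*(w + 1)*(w^2 + 3*w + 2) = (w - 3)*(w + 1)^2*(w + 2)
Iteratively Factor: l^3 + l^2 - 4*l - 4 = (l + 1)*(l^2 - 4) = (l - 2)*(l + 1)*(l + 2)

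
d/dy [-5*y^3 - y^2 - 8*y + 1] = -15*y^2 - 2*y - 8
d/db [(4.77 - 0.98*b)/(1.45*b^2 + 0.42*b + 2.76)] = (1.421*b^2 - 13.833*b - 4.7082)/(2.1025*b^4 + 1.218*b^3 + 8.1804*b^2 + 2.3184*b + 7.6176)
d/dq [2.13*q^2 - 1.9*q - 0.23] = 4.26*q - 1.9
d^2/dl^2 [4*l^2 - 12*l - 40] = 8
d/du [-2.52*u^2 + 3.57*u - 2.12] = 3.57 - 5.04*u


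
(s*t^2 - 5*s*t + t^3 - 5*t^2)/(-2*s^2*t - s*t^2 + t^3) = (5 - t)/(2*s - t)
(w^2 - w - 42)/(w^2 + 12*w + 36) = (w - 7)/(w + 6)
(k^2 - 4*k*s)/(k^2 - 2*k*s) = (k - 4*s)/(k - 2*s)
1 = 1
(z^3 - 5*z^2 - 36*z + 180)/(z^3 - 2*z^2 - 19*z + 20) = (z^2 - 36)/(z^2 + 3*z - 4)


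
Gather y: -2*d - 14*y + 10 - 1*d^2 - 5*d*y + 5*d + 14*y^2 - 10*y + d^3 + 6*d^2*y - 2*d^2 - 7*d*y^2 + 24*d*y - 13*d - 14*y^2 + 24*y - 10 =d^3 - 3*d^2 - 7*d*y^2 - 10*d + y*(6*d^2 + 19*d)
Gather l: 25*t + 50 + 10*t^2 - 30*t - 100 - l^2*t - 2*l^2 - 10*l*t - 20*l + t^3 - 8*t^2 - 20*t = l^2*(-t - 2) + l*(-10*t - 20) + t^3 + 2*t^2 - 25*t - 50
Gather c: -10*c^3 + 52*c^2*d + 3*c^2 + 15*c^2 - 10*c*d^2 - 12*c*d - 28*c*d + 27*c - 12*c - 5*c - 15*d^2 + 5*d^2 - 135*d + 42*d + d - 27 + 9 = -10*c^3 + c^2*(52*d + 18) + c*(-10*d^2 - 40*d + 10) - 10*d^2 - 92*d - 18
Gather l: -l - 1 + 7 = 6 - l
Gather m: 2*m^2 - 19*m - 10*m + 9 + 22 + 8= 2*m^2 - 29*m + 39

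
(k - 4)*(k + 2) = k^2 - 2*k - 8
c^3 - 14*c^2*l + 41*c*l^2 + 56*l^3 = (c - 8*l)*(c - 7*l)*(c + l)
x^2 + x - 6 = (x - 2)*(x + 3)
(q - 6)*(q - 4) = q^2 - 10*q + 24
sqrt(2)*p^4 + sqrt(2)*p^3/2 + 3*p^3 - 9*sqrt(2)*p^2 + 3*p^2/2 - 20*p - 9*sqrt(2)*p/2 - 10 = (p - 2*sqrt(2))*(p + sqrt(2))*(p + 5*sqrt(2)/2)*(sqrt(2)*p + sqrt(2)/2)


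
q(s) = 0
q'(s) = 0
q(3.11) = 0.00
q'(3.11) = 0.00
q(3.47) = 0.00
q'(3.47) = 0.00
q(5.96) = 0.00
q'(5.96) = 0.00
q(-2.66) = 0.00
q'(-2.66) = 0.00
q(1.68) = 0.00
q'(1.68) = 0.00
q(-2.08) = 0.00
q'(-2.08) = 0.00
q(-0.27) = 0.00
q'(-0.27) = 0.00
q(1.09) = 0.00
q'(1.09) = 0.00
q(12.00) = 0.00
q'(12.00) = 0.00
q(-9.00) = 0.00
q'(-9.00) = 0.00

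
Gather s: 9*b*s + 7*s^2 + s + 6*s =7*s^2 + s*(9*b + 7)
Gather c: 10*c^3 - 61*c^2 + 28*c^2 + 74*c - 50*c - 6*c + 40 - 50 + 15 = 10*c^3 - 33*c^2 + 18*c + 5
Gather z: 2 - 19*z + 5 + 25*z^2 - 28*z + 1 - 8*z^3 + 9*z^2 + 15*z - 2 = -8*z^3 + 34*z^2 - 32*z + 6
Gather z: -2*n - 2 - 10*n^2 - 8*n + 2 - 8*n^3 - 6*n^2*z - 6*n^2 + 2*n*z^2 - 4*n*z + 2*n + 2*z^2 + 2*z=-8*n^3 - 16*n^2 - 8*n + z^2*(2*n + 2) + z*(-6*n^2 - 4*n + 2)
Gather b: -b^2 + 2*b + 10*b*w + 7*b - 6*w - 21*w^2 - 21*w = -b^2 + b*(10*w + 9) - 21*w^2 - 27*w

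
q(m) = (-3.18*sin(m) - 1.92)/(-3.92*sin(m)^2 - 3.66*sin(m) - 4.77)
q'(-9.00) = -0.72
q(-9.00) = 0.16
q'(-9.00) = -0.72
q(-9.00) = 0.16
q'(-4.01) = 0.07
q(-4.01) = 0.44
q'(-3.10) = -0.41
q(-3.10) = 0.39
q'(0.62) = -0.06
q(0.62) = 0.46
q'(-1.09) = 0.25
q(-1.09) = -0.20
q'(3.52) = -0.71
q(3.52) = 0.19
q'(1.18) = -0.05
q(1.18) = 0.42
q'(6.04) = 0.63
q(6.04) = 0.28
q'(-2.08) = -0.28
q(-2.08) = -0.19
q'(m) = (7.84*sin(m)*cos(m) + 3.66*cos(m))*(-3.18*sin(m) - 1.92)/(-3.92*sin(m)^2 - 3.66*sin(m) - 4.77)^2 - 3.18*cos(m)/(-3.92*sin(m)^2 - 3.66*sin(m) - 4.77) = (-12.4656*sin(m)^2 - 15.0528*sin(m) + 8.1414)*cos(m)/(15.3664*sin(m)^4 + 28.6944*sin(m)^3 + 50.7924*sin(m)^2 + 34.9164*sin(m) + 22.7529)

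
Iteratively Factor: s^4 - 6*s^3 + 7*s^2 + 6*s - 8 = (s - 2)*(s^3 - 4*s^2 - s + 4) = (s - 2)*(s - 1)*(s^2 - 3*s - 4) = (s - 4)*(s - 2)*(s - 1)*(s + 1)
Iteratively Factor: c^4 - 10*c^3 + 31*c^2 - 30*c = (c)*(c^3 - 10*c^2 + 31*c - 30) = c*(c - 2)*(c^2 - 8*c + 15) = c*(c - 5)*(c - 2)*(c - 3)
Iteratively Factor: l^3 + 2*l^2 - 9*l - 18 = (l + 2)*(l^2 - 9) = (l + 2)*(l + 3)*(l - 3)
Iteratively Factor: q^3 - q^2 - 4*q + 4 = (q + 2)*(q^2 - 3*q + 2) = (q - 2)*(q + 2)*(q - 1)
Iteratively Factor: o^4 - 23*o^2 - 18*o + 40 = (o - 1)*(o^3 + o^2 - 22*o - 40) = (o - 1)*(o + 4)*(o^2 - 3*o - 10) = (o - 1)*(o + 2)*(o + 4)*(o - 5)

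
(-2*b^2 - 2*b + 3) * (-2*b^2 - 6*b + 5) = 4*b^4 + 16*b^3 - 4*b^2 - 28*b + 15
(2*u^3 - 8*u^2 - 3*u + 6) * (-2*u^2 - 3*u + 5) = -4*u^5 + 10*u^4 + 40*u^3 - 43*u^2 - 33*u + 30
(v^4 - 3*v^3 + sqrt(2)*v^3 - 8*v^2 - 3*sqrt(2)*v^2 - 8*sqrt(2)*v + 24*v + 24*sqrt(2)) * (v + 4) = v^5 + v^4 + sqrt(2)*v^4 - 20*v^3 + sqrt(2)*v^3 - 20*sqrt(2)*v^2 - 8*v^2 - 8*sqrt(2)*v + 96*v + 96*sqrt(2)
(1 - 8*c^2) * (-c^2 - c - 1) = 8*c^4 + 8*c^3 + 7*c^2 - c - 1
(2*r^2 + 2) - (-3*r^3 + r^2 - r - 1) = 3*r^3 + r^2 + r + 3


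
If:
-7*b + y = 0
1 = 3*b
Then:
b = 1/3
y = 7/3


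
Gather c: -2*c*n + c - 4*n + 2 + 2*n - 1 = c*(1 - 2*n) - 2*n + 1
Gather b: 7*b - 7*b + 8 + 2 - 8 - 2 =0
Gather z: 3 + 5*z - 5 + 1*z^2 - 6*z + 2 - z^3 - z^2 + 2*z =-z^3 + z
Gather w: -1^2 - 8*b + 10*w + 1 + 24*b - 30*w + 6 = 16*b - 20*w + 6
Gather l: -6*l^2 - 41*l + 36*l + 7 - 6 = -6*l^2 - 5*l + 1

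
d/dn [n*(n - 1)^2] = (n - 1)*(3*n - 1)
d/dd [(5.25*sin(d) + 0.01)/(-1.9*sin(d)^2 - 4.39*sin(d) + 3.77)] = (9.975*sin(d)^2 + 0.0380000000000003*sin(d) + 19.8364)*cos(d)/(3.61*sin(d)^4 + 16.682*sin(d)^3 + 4.9461*sin(d)^2 - 33.1006*sin(d) + 14.2129)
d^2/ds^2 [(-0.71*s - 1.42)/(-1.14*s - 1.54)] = (2.22044604925031e-16*s + 1.197912)/(1.14*s + 1.54)^3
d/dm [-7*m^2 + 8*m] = 8 - 14*m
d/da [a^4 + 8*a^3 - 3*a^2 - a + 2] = 4*a^3 + 24*a^2 - 6*a - 1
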